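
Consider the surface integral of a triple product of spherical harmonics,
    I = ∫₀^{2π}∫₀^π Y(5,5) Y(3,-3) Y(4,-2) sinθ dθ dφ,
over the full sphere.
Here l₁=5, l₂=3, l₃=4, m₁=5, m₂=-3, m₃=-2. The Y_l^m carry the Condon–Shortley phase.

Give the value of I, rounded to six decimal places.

m-sum 0 ✓  L=12 even ✓  2≤4≤8 ✓
Π(2lᵢ+1) = 11×7×9 = 693
triangle coeff Δ(5,3,4) = 1/180180
Σ_t [1,3]: t=1:−1/576 t=2:+1/144 t=3:−1/576 = 1/288
(3j)²=20/1001 [(5 3 4; 0 0 0)], sign=+1
Σ_t [0,0]: t=0:+1/34560 = 1/34560
(3j)²=5/286 [(5 3 4; 5 -3 -2)], sign=+1
⇒ 4πI² = 450/1859
I = (+1)√(450/1859/(4π)) = 0.13879110

0.138791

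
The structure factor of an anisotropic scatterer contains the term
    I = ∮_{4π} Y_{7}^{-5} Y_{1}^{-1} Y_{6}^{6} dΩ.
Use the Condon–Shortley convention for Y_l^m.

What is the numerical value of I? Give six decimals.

Checks pass: Σm=0; 14 even; l₃=6∈[6,8].
(2·7+1)(2·1+1)(2·6+1) = 585
Δ: 2! 12! 0! / 15! → 1/1365
sum: t=1:−1/518400 = -1/518400
3j²(7 1 6; 0 0 0) = Δ·Π!·Σ² = 7/195  (sign -1)
sum: t=0:+1/958003200 = 1/958003200
3j²(7 1 6; -5 -1 6) = Δ·Π!·Σ² = 1/1365  (sign +1)
combine: 4πI² = 585·7/195·1/1365 = 1/65
take √, sign -1: I = -0.03498955

-0.034990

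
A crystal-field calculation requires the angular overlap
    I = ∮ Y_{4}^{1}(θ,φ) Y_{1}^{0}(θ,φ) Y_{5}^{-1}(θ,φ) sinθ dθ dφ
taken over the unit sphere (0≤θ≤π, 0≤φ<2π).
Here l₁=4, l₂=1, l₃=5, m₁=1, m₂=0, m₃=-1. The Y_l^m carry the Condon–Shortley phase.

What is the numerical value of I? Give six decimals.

-0.240571

Rules hold: Σm=0, L=10 even, 3≤5≤5.
N = 9·3·11 = 297
Δ = 0!·8!·2!/11! = 1/495
Racah Σ t=0..0: t=0:+1/576 = 1/576
⇒ 3j(4 1 5; 0 0 0)² = 5/99, sgn -1
Racah Σ t=0..0: t=0:+1/720 = 1/720
⇒ 3j(4 1 5; 1 0 -1)² = 8/165, sgn +1
4πI² = N·(3j₀)²·(3jₘ)² = 8/11
I = -1·√(0.727273/4π) = -0.24057125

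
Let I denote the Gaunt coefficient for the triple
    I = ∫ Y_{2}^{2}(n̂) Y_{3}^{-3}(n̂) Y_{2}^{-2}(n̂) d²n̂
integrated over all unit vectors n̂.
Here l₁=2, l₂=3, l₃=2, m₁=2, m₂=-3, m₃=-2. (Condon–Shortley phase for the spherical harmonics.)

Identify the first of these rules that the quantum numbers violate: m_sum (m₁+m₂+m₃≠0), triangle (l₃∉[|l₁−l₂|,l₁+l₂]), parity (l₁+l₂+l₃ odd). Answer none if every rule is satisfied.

m_sum

azimuthal sum: 2 − 3 − 2 = -3  ✗
1 ≤ 2 ≤ 5 (triangle on l)
L = 2 + 3 + 2 = 7 (odd)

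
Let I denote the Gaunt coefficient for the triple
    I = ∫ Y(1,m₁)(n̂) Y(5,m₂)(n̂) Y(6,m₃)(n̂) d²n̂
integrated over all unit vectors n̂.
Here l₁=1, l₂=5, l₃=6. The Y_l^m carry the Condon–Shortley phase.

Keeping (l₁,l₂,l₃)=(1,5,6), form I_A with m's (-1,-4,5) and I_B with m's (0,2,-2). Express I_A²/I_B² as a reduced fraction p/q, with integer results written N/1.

55/32

Shared (l₁,l₂,l₃)=(1,5,6): N and (l;000)² cancel in I_A²/I_B².
A: Δ = 0!·2!·10!/13! = 1/858; Racah Σ t=0..0: t=0:+1/725760 = 1/725760; ⇒ 3j(1 5 6; -1 -4 5)² = 5/78, sgn -1
B: Δ = 0!·2!·10!/13! = 1/858; Racah Σ t=0..0: t=0:+1/30240 = 1/30240; ⇒ 3j(1 5 6; 0 2 -2)² = 16/429, sgn +1
I_A²/I_B² = (5/78)/(16/429) = 55/32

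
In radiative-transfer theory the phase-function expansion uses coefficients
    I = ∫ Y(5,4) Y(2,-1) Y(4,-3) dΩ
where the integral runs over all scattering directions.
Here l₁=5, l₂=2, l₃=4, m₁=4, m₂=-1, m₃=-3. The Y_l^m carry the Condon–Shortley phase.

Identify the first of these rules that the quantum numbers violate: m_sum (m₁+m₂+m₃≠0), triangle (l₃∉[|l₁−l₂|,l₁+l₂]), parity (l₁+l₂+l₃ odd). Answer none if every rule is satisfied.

Σmᵢ = 0  ✓
l₃∈[|l₁−l₂|,l₁+l₂]=[3,7], have l₃=4  ✓
Σlᵢ = 11 ⇒ odd  ✗

parity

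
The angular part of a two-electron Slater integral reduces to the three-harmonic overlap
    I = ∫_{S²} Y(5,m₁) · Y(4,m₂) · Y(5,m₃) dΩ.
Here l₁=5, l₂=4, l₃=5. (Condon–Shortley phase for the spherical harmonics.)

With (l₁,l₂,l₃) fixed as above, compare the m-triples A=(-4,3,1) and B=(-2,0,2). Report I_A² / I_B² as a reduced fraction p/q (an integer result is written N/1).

60/1

Shared (l₁,l₂,l₃)=(5,4,5): N and (l;000)² cancel in I_A²/I_B².
A: Δ = 4!·6!·4!/15! = 1/3153150; Racah Σ t=3..4: t=3:−1/103680 t=4:+1/17280 = 1/20736; ⇒ 3j(5 4 5; -4 3 1)² = 10/429, sgn +1
B: Δ = 4!·6!·4!/15! = 1/3153150; Racah Σ t=1..4: t=1:−1/25920 t=2:+1/1920 t=3:−1/1728 t=4:+1/20736 = -1/20736; ⇒ 3j(5 4 5; -2 0 2)² = 1/2574, sgn +1
I_A²/I_B² = (10/429)/(1/2574) = 60/1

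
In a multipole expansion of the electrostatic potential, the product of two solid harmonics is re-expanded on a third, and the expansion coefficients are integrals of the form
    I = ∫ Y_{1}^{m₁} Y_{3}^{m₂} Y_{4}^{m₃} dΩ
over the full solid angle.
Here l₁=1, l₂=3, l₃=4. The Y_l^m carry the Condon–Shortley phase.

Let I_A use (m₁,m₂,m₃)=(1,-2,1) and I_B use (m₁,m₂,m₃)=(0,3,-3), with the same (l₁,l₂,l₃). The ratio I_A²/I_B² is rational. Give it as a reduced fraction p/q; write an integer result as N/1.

Same 1,3,4: normalisation and zero-m 3j drop out of the ratio.
A: Δ: 0! 2! 6! / 9! → 1/252; sum: t=0:+1/240 = 1/240; 3j²(1 3 4; 1 -2 1) = Δ·Π!·Σ² = 1/84  (sign -1)
B: Δ: 0! 2! 6! / 9! → 1/252; sum: t=0:+1/720 = 1/720; 3j²(1 3 4; 0 3 -3) = Δ·Π!·Σ² = 1/36  (sign -1)
I_A²/I_B² = (1/84)/(1/36) = 3/7

3/7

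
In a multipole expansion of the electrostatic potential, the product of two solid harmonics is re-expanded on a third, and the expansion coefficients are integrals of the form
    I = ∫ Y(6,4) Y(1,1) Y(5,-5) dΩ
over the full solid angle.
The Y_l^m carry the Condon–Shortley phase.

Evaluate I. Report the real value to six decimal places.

0.040859

Rules hold: Σm=0, L=12 even, 5≤5≤7.
N = 13·3·11 = 429
Δ = 2!·10!·0!/13! = 1/858
Racah Σ t=1..1: t=1:−1/14400 = -1/14400
⇒ 3j(6 1 5; 0 0 0)² = 6/143, sgn +1
Racah Σ t=2..2: t=2:+1/7257600 = 1/7257600
⇒ 3j(6 1 5; 4 1 -5)² = 1/858, sgn +1
4πI² = N·(3j₀)²·(3jₘ)² = 3/143
I = +1·√(0.020979/4π) = 0.04085899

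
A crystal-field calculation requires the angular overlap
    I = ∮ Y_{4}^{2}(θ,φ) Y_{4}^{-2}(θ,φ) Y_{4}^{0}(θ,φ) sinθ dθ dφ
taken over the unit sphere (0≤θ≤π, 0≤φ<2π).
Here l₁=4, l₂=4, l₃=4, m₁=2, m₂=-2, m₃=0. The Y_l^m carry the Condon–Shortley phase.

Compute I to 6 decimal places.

Checks pass: Σm=0; 12 even; l₃=4∈[0,8].
(2·4+1)(2·4+1)(2·4+1) = 729
Δ: 4! 4! 4! / 13! → 1/450450
sum: t=0:+1/13824 t=1:−1/216 t=2:+1/64 t=3:−1/216 t=4:+1/13824 = 5/768
3j²(4 4 4; 0 0 0) = Δ·Π!·Σ² = 18/1001  (sign +1)
sum: t=0:+1/384 t=1:−1/216 t=2:+1/2304 = -11/6912
3j²(4 4 4; 2 -2 0) = Δ·Π!·Σ² = 11/1638  (sign -1)
combine: 4πI² = 729·18/1001·11/1638 = 729/8281
take √, sign -1: I = -0.08369845

-0.083698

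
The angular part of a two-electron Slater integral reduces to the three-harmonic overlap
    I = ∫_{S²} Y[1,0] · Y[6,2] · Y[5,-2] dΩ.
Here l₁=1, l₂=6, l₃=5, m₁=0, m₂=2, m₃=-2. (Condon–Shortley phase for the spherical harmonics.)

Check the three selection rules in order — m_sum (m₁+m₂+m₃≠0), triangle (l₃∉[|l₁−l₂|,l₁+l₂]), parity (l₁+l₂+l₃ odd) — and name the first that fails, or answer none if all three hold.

none

Σmᵢ = 0  ✓
l₃∈[|l₁−l₂|,l₁+l₂]=[5,7], have l₃=5  ✓
Σlᵢ = 12 ⇒ even  ✓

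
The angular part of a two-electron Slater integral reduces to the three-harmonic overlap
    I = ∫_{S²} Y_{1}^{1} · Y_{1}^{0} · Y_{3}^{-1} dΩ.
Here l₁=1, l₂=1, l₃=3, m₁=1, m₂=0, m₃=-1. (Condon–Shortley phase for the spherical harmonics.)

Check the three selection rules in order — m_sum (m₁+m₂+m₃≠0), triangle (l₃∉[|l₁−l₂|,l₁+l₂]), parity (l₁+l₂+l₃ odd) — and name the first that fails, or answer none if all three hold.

triangle

Σmᵢ = 0  ✓
l₃∈[|l₁−l₂|,l₁+l₂]=[0,2], have l₃=3  ✗
Σlᵢ = 5 ⇒ odd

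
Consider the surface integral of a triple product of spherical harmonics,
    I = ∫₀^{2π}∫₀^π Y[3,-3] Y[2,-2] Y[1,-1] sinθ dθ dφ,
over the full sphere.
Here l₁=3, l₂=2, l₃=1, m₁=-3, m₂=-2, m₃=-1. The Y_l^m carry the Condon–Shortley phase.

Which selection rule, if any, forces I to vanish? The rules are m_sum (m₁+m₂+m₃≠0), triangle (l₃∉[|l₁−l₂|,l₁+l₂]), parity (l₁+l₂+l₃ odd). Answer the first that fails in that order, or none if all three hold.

m_sum

m₁+m₂+m₃ = -3 − 2 − 1 = -6  ✗
triangle: |3−2|=1 ≤ l₃=1 ≤ 3+2=5
parity: l₁+l₂+l₃ = 6 is even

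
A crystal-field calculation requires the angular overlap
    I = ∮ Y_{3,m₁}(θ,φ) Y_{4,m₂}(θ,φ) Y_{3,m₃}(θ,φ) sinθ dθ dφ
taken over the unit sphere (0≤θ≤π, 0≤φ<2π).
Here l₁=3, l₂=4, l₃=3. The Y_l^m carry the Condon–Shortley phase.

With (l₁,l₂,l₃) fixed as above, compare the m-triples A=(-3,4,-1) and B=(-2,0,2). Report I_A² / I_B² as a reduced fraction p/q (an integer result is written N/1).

l's match ⇒ only the (l;m) 3-j factors differ between A and B.
A: triangle coeff Δ(3,4,3) = 1/34650; Σ_t [4,4]: t=4:+1/1152 = 1/1152; (3j)²=1/33 [(3 4 3; -3 4 -1)], sign=+1
B: triangle coeff Δ(3,4,3) = 1/34650; Σ_t [3,4]: t=3:−1/72 t=4:+1/576 = -7/576; (3j)²=7/198 [(3 4 3; -2 0 2)], sign=+1
I_A²/I_B² = (1/33)/(7/198) = 6/7

6/7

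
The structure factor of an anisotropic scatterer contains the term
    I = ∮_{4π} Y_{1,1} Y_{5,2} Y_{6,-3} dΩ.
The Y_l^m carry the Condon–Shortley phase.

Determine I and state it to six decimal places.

-0.245154

Rules hold: Σm=0, L=12 even, 4≤6≤6.
N = 3·11·13 = 429
Δ = 0!·2!·10!/13! = 1/858
Racah Σ t=0..0: t=0:+1/14400 = 1/14400
⇒ 3j(1 5 6; 0 0 0)² = 6/143, sgn +1
Racah Σ t=0..0: t=0:+1/60480 = 1/60480
⇒ 3j(1 5 6; 1 2 -3)² = 6/143, sgn -1
4πI² = N·(3j₀)²·(3jₘ)² = 108/143
I = -1·√(0.755245/4π) = -0.24515397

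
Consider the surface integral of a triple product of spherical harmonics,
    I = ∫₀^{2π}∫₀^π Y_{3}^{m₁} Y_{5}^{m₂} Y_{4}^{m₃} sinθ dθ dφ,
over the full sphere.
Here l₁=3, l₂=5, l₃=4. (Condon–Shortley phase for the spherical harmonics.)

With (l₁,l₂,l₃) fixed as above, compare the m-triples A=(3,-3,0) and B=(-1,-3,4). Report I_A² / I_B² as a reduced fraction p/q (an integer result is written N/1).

75/56

l's match ⇒ only the (l;m) 3-j factors differ between A and B.
A: triangle coeff Δ(3,5,4) = 1/180180; Σ_t [0,0]: t=0:+1/2304 = 1/2304; (3j)²=5/143 [(3 5 4; 3 -3 0)], sign=+1
B: triangle coeff Δ(3,5,4) = 1/180180; Σ_t [2,2]: t=2:+1/5760 = 1/5760; (3j)²=56/2145 [(3 5 4; -1 -3 4)], sign=+1
I_A²/I_B² = (5/143)/(56/2145) = 75/56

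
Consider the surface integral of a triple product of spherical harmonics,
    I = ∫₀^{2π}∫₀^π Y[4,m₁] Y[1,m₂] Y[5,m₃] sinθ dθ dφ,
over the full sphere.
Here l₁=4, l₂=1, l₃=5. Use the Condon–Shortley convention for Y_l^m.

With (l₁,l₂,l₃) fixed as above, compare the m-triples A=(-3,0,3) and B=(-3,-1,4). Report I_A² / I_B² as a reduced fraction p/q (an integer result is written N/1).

4/9

Shared (l₁,l₂,l₃)=(4,1,5): N and (l;000)² cancel in I_A²/I_B².
A: Δ = 0!·8!·2!/11! = 1/495; Racah Σ t=0..0: t=0:+1/5040 = 1/5040; ⇒ 3j(4 1 5; -3 0 3)² = 16/495, sgn +1
B: Δ = 0!·8!·2!/11! = 1/495; Racah Σ t=0..0: t=0:+1/10080 = 1/10080; ⇒ 3j(4 1 5; -3 -1 4)² = 4/55, sgn -1
I_A²/I_B² = (16/495)/(4/55) = 4/9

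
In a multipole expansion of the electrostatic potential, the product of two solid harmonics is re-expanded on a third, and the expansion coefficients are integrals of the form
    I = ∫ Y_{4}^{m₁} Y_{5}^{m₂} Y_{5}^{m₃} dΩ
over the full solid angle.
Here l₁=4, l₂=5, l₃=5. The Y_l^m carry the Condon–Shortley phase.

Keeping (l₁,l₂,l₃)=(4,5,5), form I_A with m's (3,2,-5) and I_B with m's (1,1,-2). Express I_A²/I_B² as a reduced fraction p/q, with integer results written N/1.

Shared (l₁,l₂,l₃)=(4,5,5): N and (l;000)² cancel in I_A²/I_B².
A: Δ = 4!·4!·6!/15! = 1/3153150; Racah Σ t=1..1: t=1:−1/103680 = -1/103680; ⇒ 3j(4 5 5; 3 2 -5)² = 7/429, sgn -1
B: Δ = 4!·4!·6!/15! = 1/3153150; Racah Σ t=0..3: t=0:+1/103680 t=1:−1/2880 t=2:+1/1152 t=3:−1/5184 = 7/20736; ⇒ 3j(4 5 5; 1 1 -2)² = 35/2574, sgn -1
I_A²/I_B² = (7/429)/(35/2574) = 6/5

6/5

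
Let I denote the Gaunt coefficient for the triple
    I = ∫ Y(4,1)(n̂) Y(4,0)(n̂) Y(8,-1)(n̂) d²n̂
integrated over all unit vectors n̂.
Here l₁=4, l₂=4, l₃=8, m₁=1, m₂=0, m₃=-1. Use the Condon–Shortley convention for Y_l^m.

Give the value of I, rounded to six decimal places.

Rules hold: Σm=0, L=16 even, 0≤8≤8.
N = 9·9·17 = 1377
Δ = 0!·8!·8!/17! = 1/218790
Racah Σ t=0..0: t=0:+1/331776 = 1/331776
⇒ 3j(4 4 8; 0 0 0)² = 490/21879, sgn +1
Racah Σ t=0..0: t=0:+1/414720 = 1/414720
⇒ 3j(4 4 8; 1 0 -1)² = 49/2431, sgn -1
4πI² = N·(3j₀)²·(3jₘ)² = 216090/347633
I = -1·√(0.621604/4π) = -0.22240877

-0.222409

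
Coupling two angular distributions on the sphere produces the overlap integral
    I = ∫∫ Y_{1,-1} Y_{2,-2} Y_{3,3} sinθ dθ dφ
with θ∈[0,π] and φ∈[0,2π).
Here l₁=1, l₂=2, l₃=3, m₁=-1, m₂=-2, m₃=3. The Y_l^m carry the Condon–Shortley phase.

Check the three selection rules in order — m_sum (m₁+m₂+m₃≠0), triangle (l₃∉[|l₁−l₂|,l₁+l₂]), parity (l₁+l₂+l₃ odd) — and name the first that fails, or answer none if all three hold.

none

Σmᵢ = 0  ✓
l₃∈[|l₁−l₂|,l₁+l₂]=[1,3], have l₃=3  ✓
Σlᵢ = 6 ⇒ even  ✓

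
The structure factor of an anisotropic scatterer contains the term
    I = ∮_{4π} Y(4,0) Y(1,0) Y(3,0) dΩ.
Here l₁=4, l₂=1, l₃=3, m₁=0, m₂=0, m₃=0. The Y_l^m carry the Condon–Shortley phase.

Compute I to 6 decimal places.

0.246233

Rules hold: Σm=0, L=8 even, 3≤3≤5.
N = 9·3·7 = 189
Δ = 2!·6!·0!/9! = 1/252
Racah Σ t=1..1: t=1:−1/36 = -1/36
⇒ 3j(4 1 3; 0 0 0)² = 4/63, sgn +1
(m-triple is (0,0,0) — same symbol as above.)
4πI² = N·(3j₀)²·(3jₘ)² = 16/21
I = +1·√(0.761905/4π) = 0.24623252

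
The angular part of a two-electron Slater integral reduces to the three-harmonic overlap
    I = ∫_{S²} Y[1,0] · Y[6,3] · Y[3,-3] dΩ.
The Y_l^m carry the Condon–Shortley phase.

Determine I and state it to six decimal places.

0.000000

|1−6|≤3≤1+6 violated ⇒ I = 0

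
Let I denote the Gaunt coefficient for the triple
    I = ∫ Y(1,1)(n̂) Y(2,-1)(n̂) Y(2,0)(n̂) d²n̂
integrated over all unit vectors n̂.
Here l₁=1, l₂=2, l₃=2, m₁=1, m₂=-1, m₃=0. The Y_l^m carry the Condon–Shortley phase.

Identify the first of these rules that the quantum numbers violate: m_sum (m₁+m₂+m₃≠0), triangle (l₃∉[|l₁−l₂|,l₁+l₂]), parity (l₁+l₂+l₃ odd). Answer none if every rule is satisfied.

Σmᵢ = 0  ✓
l₃∈[|l₁−l₂|,l₁+l₂]=[1,3], have l₃=2  ✓
Σlᵢ = 5 ⇒ odd  ✗

parity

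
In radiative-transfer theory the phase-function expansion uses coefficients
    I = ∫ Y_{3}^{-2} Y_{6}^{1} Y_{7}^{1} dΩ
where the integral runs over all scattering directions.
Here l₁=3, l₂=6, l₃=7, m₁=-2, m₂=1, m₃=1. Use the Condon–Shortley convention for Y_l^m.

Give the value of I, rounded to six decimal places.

Rules hold: Σm=0, L=16 even, 3≤7≤9.
N = 7·13·15 = 1365
Δ = 2!·4!·10!/17! = 1/2042040
Racah Σ t=0..2: t=0:+1/207360 t=1:−1/57600 t=2:+1/207360 = -1/129600
⇒ 3j(3 6 7; 0 0 0)² = 168/12155, sgn +1
Racah Σ t=1..2: t=1:−1/414720 t=2:+1/172800 = 7/2073600
⇒ 3j(3 6 7; -2 1 1)² = 343/29172, sgn +1
4πI² = N·(3j₀)²·(3jₘ)² = 100842/454597
I = +1·√(0.221827/4π) = 0.13286253

0.132863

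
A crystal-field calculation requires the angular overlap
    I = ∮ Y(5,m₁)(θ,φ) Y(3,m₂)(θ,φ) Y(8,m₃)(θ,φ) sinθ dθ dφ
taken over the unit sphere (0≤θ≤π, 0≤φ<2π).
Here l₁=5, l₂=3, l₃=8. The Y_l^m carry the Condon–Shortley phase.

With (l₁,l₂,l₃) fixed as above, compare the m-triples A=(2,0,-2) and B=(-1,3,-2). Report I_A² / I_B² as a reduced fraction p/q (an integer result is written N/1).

80/7

Same 5,3,8: normalisation and zero-m 3j drop out of the ratio.
A: Δ: 0! 10! 6! / 17! → 1/136136; sum: t=0:+1/1088640 = 1/1088640; 3j²(5 3 8; 2 0 -2) = Δ·Π!·Σ² = 300/17017  (sign +1)
B: Δ: 0! 10! 6! / 17! → 1/136136; sum: t=0:+1/12441600 = 1/12441600; 3j²(5 3 8; -1 3 -2) = Δ·Π!·Σ² = 15/9724  (sign +1)
I_A²/I_B² = (300/17017)/(15/9724) = 80/7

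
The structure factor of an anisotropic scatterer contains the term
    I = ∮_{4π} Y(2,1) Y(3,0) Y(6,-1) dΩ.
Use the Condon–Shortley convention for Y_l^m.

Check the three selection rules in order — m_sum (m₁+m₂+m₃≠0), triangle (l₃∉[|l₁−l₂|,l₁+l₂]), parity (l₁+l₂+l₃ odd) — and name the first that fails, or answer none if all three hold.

triangle

azimuthal sum: 1 + 0 − 1 = 0  ✓
1 ≤ 6 ≤ 5 (triangle on l)  ✗
L = 2 + 3 + 6 = 11 (odd)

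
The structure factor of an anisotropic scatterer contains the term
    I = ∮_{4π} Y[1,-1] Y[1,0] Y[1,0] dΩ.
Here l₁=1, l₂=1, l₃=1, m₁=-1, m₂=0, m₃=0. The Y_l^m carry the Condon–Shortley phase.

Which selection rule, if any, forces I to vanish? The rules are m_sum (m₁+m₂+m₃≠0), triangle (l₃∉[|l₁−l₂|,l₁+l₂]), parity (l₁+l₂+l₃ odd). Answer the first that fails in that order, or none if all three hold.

m_sum

Σmᵢ = -1  ✗
l₃∈[|l₁−l₂|,l₁+l₂]=[0,2], have l₃=1
Σlᵢ = 3 ⇒ odd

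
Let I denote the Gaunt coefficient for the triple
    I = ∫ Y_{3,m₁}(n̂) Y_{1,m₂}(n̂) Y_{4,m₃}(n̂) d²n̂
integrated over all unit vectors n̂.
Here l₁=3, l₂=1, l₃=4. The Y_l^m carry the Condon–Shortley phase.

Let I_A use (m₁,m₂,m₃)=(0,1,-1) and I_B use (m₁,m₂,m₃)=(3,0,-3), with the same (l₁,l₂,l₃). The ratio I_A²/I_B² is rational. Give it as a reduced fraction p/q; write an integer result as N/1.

10/7

l's match ⇒ only the (l;m) 3-j factors differ between A and B.
A: triangle coeff Δ(3,1,4) = 1/252; Σ_t [0,0]: t=0:+1/72 = 1/72; (3j)²=5/126 [(3 1 4; 0 1 -1)], sign=-1
B: triangle coeff Δ(3,1,4) = 1/252; Σ_t [0,0]: t=0:+1/720 = 1/720; (3j)²=1/36 [(3 1 4; 3 0 -3)], sign=-1
I_A²/I_B² = (5/126)/(1/36) = 10/7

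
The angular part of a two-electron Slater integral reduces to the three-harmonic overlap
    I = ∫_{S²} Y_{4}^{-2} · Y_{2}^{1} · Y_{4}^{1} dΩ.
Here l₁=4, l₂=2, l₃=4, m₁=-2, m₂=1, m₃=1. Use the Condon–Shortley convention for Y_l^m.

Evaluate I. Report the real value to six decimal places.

Rules hold: Σm=0, L=10 even, 2≤4≤6.
N = 9·5·9 = 405
Δ = 2!·6!·2!/11! = 1/13860
Racah Σ t=0..2: t=0:+1/192 t=1:−1/36 t=2:+1/192 = -5/288
⇒ 3j(4 2 4; 0 0 0)² = 20/693, sgn -1
Racah Σ t=1..2: t=1:−1/240 t=2:+1/96 = 1/160
⇒ 3j(4 2 4; -2 1 1)² = 27/1540, sgn -1
4πI² = N·(3j₀)²·(3jₘ)² = 1215/5929
I = +1·√(0.204925/4π) = 0.12770047

0.127700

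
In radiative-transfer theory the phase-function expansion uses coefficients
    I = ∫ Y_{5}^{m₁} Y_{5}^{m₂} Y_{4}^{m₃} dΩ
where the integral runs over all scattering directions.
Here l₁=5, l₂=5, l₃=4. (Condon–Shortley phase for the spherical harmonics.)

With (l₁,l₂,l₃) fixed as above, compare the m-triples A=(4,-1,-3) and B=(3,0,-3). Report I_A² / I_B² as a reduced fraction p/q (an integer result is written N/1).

5/3

Same 5,5,4: normalisation and zero-m 3j drop out of the ratio.
A: Δ: 6! 4! 4! / 15! → 1/3153150; sum: t=0:+1/103680 t=1:−1/17280 = -1/20736; 3j²(5 5 4; 4 -1 -3) = Δ·Π!·Σ² = 10/429  (sign +1)
B: Δ: 6! 4! 4! / 15! → 1/3153150; sum: t=1:−1/17280 t=2:+1/6912 = 1/11520; 3j²(5 5 4; 3 0 -3) = Δ·Π!·Σ² = 2/143  (sign -1)
I_A²/I_B² = (10/429)/(2/143) = 5/3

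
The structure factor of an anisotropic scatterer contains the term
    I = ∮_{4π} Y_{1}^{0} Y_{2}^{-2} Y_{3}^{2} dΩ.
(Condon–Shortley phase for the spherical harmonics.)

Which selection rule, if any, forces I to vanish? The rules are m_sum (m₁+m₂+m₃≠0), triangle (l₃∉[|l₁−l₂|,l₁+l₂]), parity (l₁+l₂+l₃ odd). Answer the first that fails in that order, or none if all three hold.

none

azimuthal sum: 0 − 2 + 2 = 0  ✓
1 ≤ 3 ≤ 3 (triangle on l)  ✓
L = 1 + 2 + 3 = 6 (even)  ✓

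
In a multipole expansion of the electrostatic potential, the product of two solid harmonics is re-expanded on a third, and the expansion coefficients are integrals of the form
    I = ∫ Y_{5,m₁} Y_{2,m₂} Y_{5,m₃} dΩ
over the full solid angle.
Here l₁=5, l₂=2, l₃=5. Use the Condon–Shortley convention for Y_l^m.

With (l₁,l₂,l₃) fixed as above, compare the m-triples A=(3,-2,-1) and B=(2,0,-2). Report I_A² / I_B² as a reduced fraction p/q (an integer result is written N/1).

Shared (l₁,l₂,l₃)=(5,2,5): N and (l;000)² cancel in I_A²/I_B².
A: Δ = 2!·8!·2!/13! = 1/38610; Racah Σ t=0..0: t=0:+1/5760 = 1/5760; ⇒ 3j(5 2 5; 3 -2 -1)² = 56/2145, sgn +1
B: Δ = 2!·8!·2!/13! = 1/38610; Racah Σ t=0..2: t=0:+1/2880 t=1:−1/1440 t=2:+1/20160 = -1/3360; ⇒ 3j(5 2 5; 2 0 -2)² = 6/715, sgn +1
I_A²/I_B² = (56/2145)/(6/715) = 28/9

28/9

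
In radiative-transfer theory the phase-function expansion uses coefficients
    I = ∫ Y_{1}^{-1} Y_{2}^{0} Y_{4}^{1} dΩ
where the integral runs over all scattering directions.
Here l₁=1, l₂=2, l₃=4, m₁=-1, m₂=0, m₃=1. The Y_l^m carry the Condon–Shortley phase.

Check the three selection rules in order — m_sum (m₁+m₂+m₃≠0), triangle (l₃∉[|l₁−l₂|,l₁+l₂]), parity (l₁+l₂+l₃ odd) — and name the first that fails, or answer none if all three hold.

triangle

azimuthal sum: -1 + 0 + 1 = 0  ✓
1 ≤ 4 ≤ 3 (triangle on l)  ✗
L = 1 + 2 + 4 = 7 (odd)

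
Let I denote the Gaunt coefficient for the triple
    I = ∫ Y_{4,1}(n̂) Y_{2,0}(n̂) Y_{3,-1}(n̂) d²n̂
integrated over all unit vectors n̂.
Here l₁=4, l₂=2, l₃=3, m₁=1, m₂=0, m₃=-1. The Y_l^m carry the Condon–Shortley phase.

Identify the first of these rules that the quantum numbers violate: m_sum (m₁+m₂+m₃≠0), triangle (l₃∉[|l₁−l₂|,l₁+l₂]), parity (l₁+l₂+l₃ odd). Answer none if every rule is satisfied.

parity

Σmᵢ = 0  ✓
l₃∈[|l₁−l₂|,l₁+l₂]=[2,6], have l₃=3  ✓
Σlᵢ = 9 ⇒ odd  ✗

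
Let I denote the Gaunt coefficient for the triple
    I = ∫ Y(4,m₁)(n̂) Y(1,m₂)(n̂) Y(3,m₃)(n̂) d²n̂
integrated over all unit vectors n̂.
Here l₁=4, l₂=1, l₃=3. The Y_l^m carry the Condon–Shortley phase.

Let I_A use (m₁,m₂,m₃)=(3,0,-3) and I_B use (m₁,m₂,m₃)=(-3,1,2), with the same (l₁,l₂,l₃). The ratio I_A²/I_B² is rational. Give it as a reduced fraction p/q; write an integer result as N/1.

1/3

l's match ⇒ only the (l;m) 3-j factors differ between A and B.
A: triangle coeff Δ(4,1,3) = 1/252; Σ_t [1,1]: t=1:−1/720 = -1/720; (3j)²=1/36 [(4 1 3; 3 0 -3)], sign=-1
B: triangle coeff Δ(4,1,3) = 1/252; Σ_t [2,2]: t=2:+1/240 = 1/240; (3j)²=1/12 [(4 1 3; -3 1 2)], sign=-1
I_A²/I_B² = (1/36)/(1/12) = 1/3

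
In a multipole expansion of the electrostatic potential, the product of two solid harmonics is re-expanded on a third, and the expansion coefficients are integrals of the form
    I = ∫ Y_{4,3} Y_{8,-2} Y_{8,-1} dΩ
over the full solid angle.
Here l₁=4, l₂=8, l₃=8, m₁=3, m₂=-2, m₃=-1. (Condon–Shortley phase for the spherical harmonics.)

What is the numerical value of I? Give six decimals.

-0.029073

Rules hold: Σm=0, L=20 even, 4≤8≤12.
N = 9·17·17 = 2601
Δ = 4!·4!·12!/21! = 1/185175900
Racah Σ t=0..4: t=0:+1/557383680 t=1:−1/21772800 t=2:+1/8294400 t=3:−1/21772800 t=4:+1/557383680 = 1/30965760
⇒ 3j(4 8 8; 0 0 0)² = 36/4199, sgn +1
Racah Σ t=0..1: t=0:+1/74649600 t=1:−1/87091200 = 1/522547200
⇒ 3j(4 8 8; 3 -2 -1)² = 2/4199, sgn -1
4πI² = N·(3j₀)²·(3jₘ)² = 648/61009
I = -1·√(0.0106214/4π) = -0.02907272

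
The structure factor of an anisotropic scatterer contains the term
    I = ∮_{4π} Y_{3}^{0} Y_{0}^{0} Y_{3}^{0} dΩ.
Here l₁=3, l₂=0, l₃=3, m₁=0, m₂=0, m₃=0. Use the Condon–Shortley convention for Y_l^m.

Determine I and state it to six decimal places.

Checks pass: Σm=0; 6 even; l₃=3∈[3,3].
(2·3+1)(2·0+1)(2·3+1) = 49
Δ: 0! 6! 0! / 7! → 1/7
sum: t=0:+1/36 = 1/36
3j²(3 0 3; 0 0 0) = Δ·Π!·Σ² = 1/7  (sign -1)
(m-triple is (0,0,0) — same symbol as above.)
combine: 4πI² = 49·1/7·1/7 = 1/1
take √, sign +1: I = 0.28209479

0.282095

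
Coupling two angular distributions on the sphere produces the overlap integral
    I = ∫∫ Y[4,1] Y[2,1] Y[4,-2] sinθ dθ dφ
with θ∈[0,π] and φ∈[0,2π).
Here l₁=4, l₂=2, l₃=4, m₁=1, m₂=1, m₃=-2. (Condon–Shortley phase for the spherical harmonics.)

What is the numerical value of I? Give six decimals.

0.127700

m-sum 0 ✓  L=10 even ✓  2≤4≤6 ✓
Π(2lᵢ+1) = 9×5×9 = 405
triangle coeff Δ(4,2,4) = 1/13860
Σ_t [0,2]: t=0:+1/192 t=1:−1/36 t=2:+1/192 = -5/288
(3j)²=20/693 [(4 2 4; 0 0 0)], sign=-1
Σ_t [1,2]: t=1:−1/96 t=2:+1/240 = -1/160
(3j)²=27/1540 [(4 2 4; 1 1 -2)], sign=-1
⇒ 4πI² = 1215/5929
I = (+1)√(1215/5929/(4π)) = 0.12770047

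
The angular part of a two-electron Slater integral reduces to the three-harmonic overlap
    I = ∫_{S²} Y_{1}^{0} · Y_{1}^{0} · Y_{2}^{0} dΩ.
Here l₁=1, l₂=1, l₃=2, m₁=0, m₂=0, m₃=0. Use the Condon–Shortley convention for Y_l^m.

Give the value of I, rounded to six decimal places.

Rules hold: Σm=0, L=4 even, 0≤2≤2.
N = 3·3·5 = 45
Δ = 0!·2!·2!/5! = 1/30
Racah Σ t=0..0: t=0:+1/1 = 1/1
⇒ 3j(1 1 2; 0 0 0)² = 2/15, sgn +1
(m-triple is (0,0,0) — same symbol as above.)
4πI² = N·(3j₀)²·(3jₘ)² = 4/5
I = +1·√(0.8/4π) = 0.25231325

0.252313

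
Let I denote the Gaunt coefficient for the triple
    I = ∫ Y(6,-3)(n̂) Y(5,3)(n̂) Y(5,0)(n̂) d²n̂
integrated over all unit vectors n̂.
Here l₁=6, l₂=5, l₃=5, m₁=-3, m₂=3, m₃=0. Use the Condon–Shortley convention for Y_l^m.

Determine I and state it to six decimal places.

Rules hold: Σm=0, L=16 even, 1≤5≤11.
N = 13·11·11 = 1573
Δ = 6!·6!·4!/17! = 1/28588560
Racah Σ t=1..5: t=1:−1/345600 t=2:+1/13824 t=3:−1/5184 t=4:+1/13824 t=5:−1/345600 = -7/129600
⇒ 3j(6 5 5; 0 0 0)² = 80/7293, sgn +1
Racah Σ t=4..6: t=4:+1/138240 t=5:−1/34560 t=6:+1/103680 = -1/82944
⇒ 3j(6 5 5; -3 3 0)² = 125/9724, sgn +1
4πI² = N·(3j₀)²·(3jₘ)² = 2500/11271
I = +1·√(0.221808/4π) = 0.13285682

0.132857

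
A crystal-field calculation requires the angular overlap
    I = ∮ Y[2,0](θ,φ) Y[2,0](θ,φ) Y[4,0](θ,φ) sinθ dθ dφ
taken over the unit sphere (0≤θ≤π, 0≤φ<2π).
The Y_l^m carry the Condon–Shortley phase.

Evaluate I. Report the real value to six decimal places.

0.241796

m-sum 0 ✓  L=8 even ✓  0≤4≤4 ✓
Π(2lᵢ+1) = 5×5×9 = 225
triangle coeff Δ(2,2,4) = 1/630
Σ_t [0,0]: t=0:+1/16 = 1/16
(3j)²=2/35 [(2 2 4; 0 0 0)], sign=+1
(m-triple is (0,0,0) — same symbol as above.)
⇒ 4πI² = 36/49
I = (+1)√(36/49/(4π)) = 0.24179554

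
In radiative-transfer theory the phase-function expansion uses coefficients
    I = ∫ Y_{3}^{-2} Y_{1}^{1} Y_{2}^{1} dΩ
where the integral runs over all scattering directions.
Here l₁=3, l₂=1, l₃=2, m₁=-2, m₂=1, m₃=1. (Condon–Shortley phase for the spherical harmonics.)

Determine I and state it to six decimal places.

0.261169

Rules hold: Σm=0, L=6 even, 2≤2≤4.
N = 7·3·5 = 105
Δ = 2!·4!·0!/7! = 1/105
Racah Σ t=1..1: t=1:−1/4 = -1/4
⇒ 3j(3 1 2; 0 0 0)² = 3/35, sgn -1
Racah Σ t=2..2: t=2:+1/12 = 1/12
⇒ 3j(3 1 2; -2 1 1)² = 2/21, sgn -1
4πI² = N·(3j₀)²·(3jₘ)² = 6/7
I = +1·√(0.857143/4π) = 0.26116903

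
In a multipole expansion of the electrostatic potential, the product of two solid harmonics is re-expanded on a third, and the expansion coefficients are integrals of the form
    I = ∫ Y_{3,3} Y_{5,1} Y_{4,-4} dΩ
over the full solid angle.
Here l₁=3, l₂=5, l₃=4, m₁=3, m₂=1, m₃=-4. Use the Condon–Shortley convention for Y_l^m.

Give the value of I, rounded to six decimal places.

Rules hold: Σm=0, L=12 even, 2≤4≤8.
N = 7·11·9 = 693
Δ = 4!·2!·6!/13! = 1/180180
Racah Σ t=1..3: t=1:−1/576 t=2:+1/144 t=3:−1/576 = 1/288
⇒ 3j(3 5 4; 0 0 0)² = 20/1001, sgn +1
Racah Σ t=0..0: t=0:+1/34560 = 1/34560
⇒ 3j(3 5 4; 3 1 -4)² = 1/429, sgn +1
4πI² = N·(3j₀)²·(3jₘ)² = 60/1859
I = +1·√(0.0322754/4π) = 0.05067935

0.050679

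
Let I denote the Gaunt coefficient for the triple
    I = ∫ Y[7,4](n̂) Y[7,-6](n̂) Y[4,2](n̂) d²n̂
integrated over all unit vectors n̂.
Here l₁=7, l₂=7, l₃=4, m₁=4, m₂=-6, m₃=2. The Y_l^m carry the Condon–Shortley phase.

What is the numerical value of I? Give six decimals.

0.160865

Checks pass: Σm=0; 18 even; l₃=4∈[0,14].
(2·7+1)(2·7+1)(2·4+1) = 2025
Δ: 10! 4! 4! / 19! → 1/58198140
sum: t=3:−1/17418240 t=4:+1/622080 t=5:−1/230400 t=6:+1/622080 t=7:−1/17418240 = -1/806400
3j²(7 7 4; 0 0 0) = Δ·Π!·Σ² = 2268/230945  (sign -1)
sum: t=0:+1/130636800 t=1:−1/34836480 = -11/522547200
3j²(7 7 4; 4 -6 2) = Δ·Π!·Σ² = 1331/81396  (sign -1)
combine: 4πI² = 2025·2268/230945·1331/81396 = 441045/1356277
take √, sign +1: I = 0.16086528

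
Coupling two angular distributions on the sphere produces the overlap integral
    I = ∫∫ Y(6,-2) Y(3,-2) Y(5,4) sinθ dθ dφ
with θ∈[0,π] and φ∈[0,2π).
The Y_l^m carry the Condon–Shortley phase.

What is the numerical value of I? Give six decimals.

Checks pass: Σm=0; 14 even; l₃=5∈[3,9].
(2·6+1)(2·3+1)(2·5+1) = 1001
Δ: 4! 8! 2! / 15! → 1/675675
sum: t=1:−1/8640 t=2:+1/2304 t=3:−1/8640 = 7/34560
3j²(6 3 5; 0 0 0) = Δ·Π!·Σ² = 7/429  (sign -1)
sum: t=0:+1/967680 t=1:−1/60480 = -1/64512
3j²(6 3 5; -2 -2 4) = Δ·Π!·Σ² = 15/1001  (sign +1)
combine: 4πI² = 1001·7/429·15/1001 = 35/143
take √, sign -1: I = -0.13956004

-0.139560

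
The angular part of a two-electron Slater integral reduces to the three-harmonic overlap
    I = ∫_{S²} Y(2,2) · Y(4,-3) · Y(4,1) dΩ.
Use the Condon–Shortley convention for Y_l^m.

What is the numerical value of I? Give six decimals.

Rules hold: Σm=0, L=10 even, 2≤4≤6.
N = 5·9·9 = 405
Δ = 2!·2!·6!/11! = 1/13860
Racah Σ t=0..2: t=0:+1/192 t=1:−1/36 t=2:+1/192 = -5/288
⇒ 3j(2 4 4; 0 0 0)² = 20/693, sgn -1
Racah Σ t=0..0: t=0:+1/480 = 1/480
⇒ 3j(2 4 4; 2 -3 1)² = 3/110, sgn -1
4πI² = N·(3j₀)²·(3jₘ)² = 270/847
I = +1·√(0.318772/4π) = 0.15927046

0.159270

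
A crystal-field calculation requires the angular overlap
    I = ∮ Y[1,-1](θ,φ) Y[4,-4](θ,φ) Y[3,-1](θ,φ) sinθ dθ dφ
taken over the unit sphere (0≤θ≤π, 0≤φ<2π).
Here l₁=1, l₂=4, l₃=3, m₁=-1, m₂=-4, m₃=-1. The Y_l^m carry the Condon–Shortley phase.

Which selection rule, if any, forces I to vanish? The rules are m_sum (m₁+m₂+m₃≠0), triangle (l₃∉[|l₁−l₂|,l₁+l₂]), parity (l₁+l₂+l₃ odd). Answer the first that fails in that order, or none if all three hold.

m_sum

m₁+m₂+m₃ = -1 − 4 − 1 = -6  ✗
triangle: |1−4|=3 ≤ l₃=3 ≤ 1+4=5
parity: l₁+l₂+l₃ = 8 is even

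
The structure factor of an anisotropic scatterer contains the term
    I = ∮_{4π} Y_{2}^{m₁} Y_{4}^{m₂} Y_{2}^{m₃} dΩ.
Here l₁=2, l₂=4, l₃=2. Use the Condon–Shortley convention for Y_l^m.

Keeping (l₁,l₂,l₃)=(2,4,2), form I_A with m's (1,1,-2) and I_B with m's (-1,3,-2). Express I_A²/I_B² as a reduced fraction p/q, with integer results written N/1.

1/7

Shared (l₁,l₂,l₃)=(2,4,2): N and (l;000)² cancel in I_A²/I_B².
A: Δ = 4!·0!·4!/9! = 1/630; Racah Σ t=1..1: t=1:−1/144 = -1/144; ⇒ 3j(2 4 2; 1 1 -2)² = 1/126, sgn -1
B: Δ = 4!·0!·4!/9! = 1/630; Racah Σ t=3..3: t=3:−1/144 = -1/144; ⇒ 3j(2 4 2; -1 3 -2)² = 1/18, sgn -1
I_A²/I_B² = (1/126)/(1/18) = 1/7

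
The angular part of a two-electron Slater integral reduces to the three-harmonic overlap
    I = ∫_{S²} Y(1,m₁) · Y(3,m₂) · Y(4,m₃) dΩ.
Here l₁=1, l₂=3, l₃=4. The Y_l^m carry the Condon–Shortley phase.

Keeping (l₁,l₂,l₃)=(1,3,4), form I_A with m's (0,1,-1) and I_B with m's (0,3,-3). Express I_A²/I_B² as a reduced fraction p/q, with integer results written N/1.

15/7

Shared (l₁,l₂,l₃)=(1,3,4): N and (l;000)² cancel in I_A²/I_B².
A: Δ = 0!·2!·6!/9! = 1/252; Racah Σ t=0..0: t=0:+1/48 = 1/48; ⇒ 3j(1 3 4; 0 1 -1)² = 5/84, sgn -1
B: Δ = 0!·2!·6!/9! = 1/252; Racah Σ t=0..0: t=0:+1/720 = 1/720; ⇒ 3j(1 3 4; 0 3 -3)² = 1/36, sgn -1
I_A²/I_B² = (5/84)/(1/36) = 15/7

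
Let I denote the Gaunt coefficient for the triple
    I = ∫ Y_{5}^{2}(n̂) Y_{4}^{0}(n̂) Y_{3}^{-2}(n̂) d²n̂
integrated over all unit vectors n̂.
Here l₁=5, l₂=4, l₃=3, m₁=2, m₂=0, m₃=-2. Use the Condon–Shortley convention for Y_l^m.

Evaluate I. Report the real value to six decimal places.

Rules hold: Σm=0, L=12 even, 1≤3≤9.
N = 11·9·7 = 693
Δ = 6!·4!·2!/13! = 1/180180
Racah Σ t=2..4: t=2:+1/576 t=3:−1/144 t=4:+1/576 = -1/288
⇒ 3j(5 4 3; 0 0 0)² = 20/1001, sgn +1
Racah Σ t=2..3: t=2:+1/576 t=3:−1/864 = 1/1728
⇒ 3j(5 4 3; 2 0 -2)² = 5/1287, sgn -1
4πI² = N·(3j₀)²·(3jₘ)² = 100/1859
I = -1·√(0.0537924/4π) = -0.06542675

-0.065427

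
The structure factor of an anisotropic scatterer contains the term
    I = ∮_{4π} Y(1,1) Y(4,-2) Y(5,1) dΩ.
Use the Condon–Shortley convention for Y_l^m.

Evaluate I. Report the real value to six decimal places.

-0.120286

m-sum 0 ✓  L=10 even ✓  3≤5≤5 ✓
Π(2lᵢ+1) = 3×9×11 = 297
triangle coeff Δ(1,4,5) = 1/495
Σ_t [0,0]: t=0:+1/576 = 1/576
(3j)²=5/99 [(1 4 5; 0 0 0)], sign=-1
Σ_t [0,0]: t=0:+1/2880 = 1/2880
(3j)²=2/165 [(1 4 5; 1 -2 1)], sign=+1
⇒ 4πI² = 2/11
I = (-1)√(2/11/(4π)) = -0.12028562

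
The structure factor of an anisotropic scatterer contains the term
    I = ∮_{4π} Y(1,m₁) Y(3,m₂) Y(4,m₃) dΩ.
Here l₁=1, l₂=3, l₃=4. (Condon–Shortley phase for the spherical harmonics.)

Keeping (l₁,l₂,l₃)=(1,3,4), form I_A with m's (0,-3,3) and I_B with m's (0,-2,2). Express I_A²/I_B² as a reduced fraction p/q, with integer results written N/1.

7/12

l's match ⇒ only the (l;m) 3-j factors differ between A and B.
A: triangle coeff Δ(1,3,4) = 1/252; Σ_t [0,0]: t=0:+1/720 = 1/720; (3j)²=1/36 [(1 3 4; 0 -3 3)], sign=-1
B: triangle coeff Δ(1,3,4) = 1/252; Σ_t [0,0]: t=0:+1/120 = 1/120; (3j)²=1/21 [(1 3 4; 0 -2 2)], sign=+1
I_A²/I_B² = (1/36)/(1/21) = 7/12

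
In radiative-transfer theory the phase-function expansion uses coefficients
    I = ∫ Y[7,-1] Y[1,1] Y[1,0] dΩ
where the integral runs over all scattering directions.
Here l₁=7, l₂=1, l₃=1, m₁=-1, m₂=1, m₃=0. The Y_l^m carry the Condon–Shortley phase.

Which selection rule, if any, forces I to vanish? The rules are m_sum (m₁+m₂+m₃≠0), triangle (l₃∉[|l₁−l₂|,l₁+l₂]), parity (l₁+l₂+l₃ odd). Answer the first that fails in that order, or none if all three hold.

triangle

Σmᵢ = 0  ✓
l₃∈[|l₁−l₂|,l₁+l₂]=[6,8], have l₃=1  ✗
Σlᵢ = 9 ⇒ odd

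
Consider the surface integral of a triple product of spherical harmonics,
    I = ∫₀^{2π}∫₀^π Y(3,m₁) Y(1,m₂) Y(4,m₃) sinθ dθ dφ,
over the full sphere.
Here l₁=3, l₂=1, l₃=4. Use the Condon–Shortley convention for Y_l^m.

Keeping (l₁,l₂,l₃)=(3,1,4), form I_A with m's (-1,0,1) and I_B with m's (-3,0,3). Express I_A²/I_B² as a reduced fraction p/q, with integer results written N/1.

15/7

l's match ⇒ only the (l;m) 3-j factors differ between A and B.
A: triangle coeff Δ(3,1,4) = 1/252; Σ_t [0,0]: t=0:+1/48 = 1/48; (3j)²=5/84 [(3 1 4; -1 0 1)], sign=-1
B: triangle coeff Δ(3,1,4) = 1/252; Σ_t [0,0]: t=0:+1/720 = 1/720; (3j)²=1/36 [(3 1 4; -3 0 3)], sign=-1
I_A²/I_B² = (5/84)/(1/36) = 15/7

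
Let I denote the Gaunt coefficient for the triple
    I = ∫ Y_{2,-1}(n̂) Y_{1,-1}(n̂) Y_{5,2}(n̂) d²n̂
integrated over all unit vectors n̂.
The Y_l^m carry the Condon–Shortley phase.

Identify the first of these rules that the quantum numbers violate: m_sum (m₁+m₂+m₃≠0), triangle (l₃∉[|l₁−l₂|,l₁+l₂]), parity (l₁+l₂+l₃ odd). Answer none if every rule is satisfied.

azimuthal sum: -1 − 1 + 2 = 0  ✓
1 ≤ 5 ≤ 3 (triangle on l)  ✗
L = 2 + 1 + 5 = 8 (even)

triangle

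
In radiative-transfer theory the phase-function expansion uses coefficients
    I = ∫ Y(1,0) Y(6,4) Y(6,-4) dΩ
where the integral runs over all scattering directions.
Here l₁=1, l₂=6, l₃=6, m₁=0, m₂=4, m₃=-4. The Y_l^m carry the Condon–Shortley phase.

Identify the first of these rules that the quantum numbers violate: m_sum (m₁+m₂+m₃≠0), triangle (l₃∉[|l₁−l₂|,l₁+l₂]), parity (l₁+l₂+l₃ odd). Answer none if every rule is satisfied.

azimuthal sum: 0 + 4 − 4 = 0  ✓
5 ≤ 6 ≤ 7 (triangle on l)  ✓
L = 1 + 6 + 6 = 13 (odd)  ✗

parity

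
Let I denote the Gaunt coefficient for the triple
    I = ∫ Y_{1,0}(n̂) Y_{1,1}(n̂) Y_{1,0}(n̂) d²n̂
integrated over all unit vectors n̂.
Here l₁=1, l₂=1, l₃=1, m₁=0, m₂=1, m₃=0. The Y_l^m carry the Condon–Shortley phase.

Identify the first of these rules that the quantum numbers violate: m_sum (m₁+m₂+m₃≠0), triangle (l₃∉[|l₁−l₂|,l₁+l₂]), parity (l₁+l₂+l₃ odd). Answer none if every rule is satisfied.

m₁+m₂+m₃ = 0 + 1 + 0 = 1  ✗
triangle: |1−1|=0 ≤ l₃=1 ≤ 1+1=2
parity: l₁+l₂+l₃ = 3 is odd

m_sum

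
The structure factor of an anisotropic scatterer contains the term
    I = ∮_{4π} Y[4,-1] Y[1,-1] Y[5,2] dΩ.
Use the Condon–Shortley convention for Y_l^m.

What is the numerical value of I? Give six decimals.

Rules hold: Σm=0, L=10 even, 3≤5≤5.
N = 9·3·11 = 297
Δ = 0!·8!·2!/11! = 1/495
Racah Σ t=0..0: t=0:+1/576 = 1/576
⇒ 3j(4 1 5; 0 0 0)² = 5/99, sgn -1
Racah Σ t=0..0: t=0:+1/1440 = 1/1440
⇒ 3j(4 1 5; -1 -1 2)² = 7/165, sgn -1
4πI² = N·(3j₀)²·(3jₘ)² = 7/11
I = +1·√(0.636364/4π) = 0.22503380

0.225034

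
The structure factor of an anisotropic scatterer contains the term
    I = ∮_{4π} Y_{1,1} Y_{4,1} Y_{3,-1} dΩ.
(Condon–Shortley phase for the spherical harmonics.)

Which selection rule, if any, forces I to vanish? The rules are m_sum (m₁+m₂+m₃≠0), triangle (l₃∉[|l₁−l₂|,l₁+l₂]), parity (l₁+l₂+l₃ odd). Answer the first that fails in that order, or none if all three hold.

m_sum

Σmᵢ = 1  ✗
l₃∈[|l₁−l₂|,l₁+l₂]=[3,5], have l₃=3
Σlᵢ = 8 ⇒ even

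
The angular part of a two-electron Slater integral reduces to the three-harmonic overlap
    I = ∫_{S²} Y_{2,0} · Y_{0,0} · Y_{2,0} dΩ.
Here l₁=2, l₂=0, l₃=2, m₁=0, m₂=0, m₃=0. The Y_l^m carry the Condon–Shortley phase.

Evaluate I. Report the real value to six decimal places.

0.282095

Rules hold: Σm=0, L=4 even, 2≤2≤2.
N = 5·1·5 = 25
Δ = 0!·4!·0!/5! = 1/5
Racah Σ t=0..0: t=0:+1/4 = 1/4
⇒ 3j(2 0 2; 0 0 0)² = 1/5, sgn +1
(m-triple is (0,0,0) — same symbol as above.)
4πI² = N·(3j₀)²·(3jₘ)² = 1/1
I = +1·√(1/4π) = 0.28209479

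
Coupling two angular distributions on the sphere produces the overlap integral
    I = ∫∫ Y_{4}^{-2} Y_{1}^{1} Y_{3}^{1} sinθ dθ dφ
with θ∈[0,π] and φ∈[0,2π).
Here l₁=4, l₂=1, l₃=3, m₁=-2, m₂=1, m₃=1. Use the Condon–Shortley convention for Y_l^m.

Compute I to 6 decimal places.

Checks pass: Σm=0; 8 even; l₃=3∈[3,5].
(2·4+1)(2·1+1)(2·3+1) = 189
Δ: 2! 6! 0! / 9! → 1/252
sum: t=1:−1/36 = -1/36
3j²(4 1 3; 0 0 0) = Δ·Π!·Σ² = 4/63  (sign +1)
sum: t=2:+1/96 = 1/96
3j²(4 1 3; -2 1 1) = Δ·Π!·Σ² = 5/84  (sign +1)
combine: 4πI² = 189·4/63·5/84 = 5/7
take √, sign +1: I = 0.23841361

0.238414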